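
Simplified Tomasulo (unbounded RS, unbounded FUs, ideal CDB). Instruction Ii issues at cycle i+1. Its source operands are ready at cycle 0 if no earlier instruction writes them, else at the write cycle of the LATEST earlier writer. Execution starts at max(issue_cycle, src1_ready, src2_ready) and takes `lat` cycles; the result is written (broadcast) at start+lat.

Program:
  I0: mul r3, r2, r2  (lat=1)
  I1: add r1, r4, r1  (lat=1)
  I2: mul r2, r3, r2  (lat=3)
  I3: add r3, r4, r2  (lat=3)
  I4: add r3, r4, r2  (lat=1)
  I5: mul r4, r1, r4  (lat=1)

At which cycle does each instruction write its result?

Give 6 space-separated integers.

I0 mul r3: issue@1 deps=(None,None) exec_start@1 write@2
I1 add r1: issue@2 deps=(None,None) exec_start@2 write@3
I2 mul r2: issue@3 deps=(0,None) exec_start@3 write@6
I3 add r3: issue@4 deps=(None,2) exec_start@6 write@9
I4 add r3: issue@5 deps=(None,2) exec_start@6 write@7
I5 mul r4: issue@6 deps=(1,None) exec_start@6 write@7

Answer: 2 3 6 9 7 7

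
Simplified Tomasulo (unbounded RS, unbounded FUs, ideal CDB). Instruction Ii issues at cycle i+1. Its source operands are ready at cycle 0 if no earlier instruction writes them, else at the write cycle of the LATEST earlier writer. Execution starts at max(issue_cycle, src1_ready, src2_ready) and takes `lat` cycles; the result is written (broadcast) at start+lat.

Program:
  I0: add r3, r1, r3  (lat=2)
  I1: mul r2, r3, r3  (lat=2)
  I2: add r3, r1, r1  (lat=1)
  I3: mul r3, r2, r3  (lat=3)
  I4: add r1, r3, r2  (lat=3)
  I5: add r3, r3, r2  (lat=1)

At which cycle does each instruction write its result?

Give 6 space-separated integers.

I0 add r3: issue@1 deps=(None,None) exec_start@1 write@3
I1 mul r2: issue@2 deps=(0,0) exec_start@3 write@5
I2 add r3: issue@3 deps=(None,None) exec_start@3 write@4
I3 mul r3: issue@4 deps=(1,2) exec_start@5 write@8
I4 add r1: issue@5 deps=(3,1) exec_start@8 write@11
I5 add r3: issue@6 deps=(3,1) exec_start@8 write@9

Answer: 3 5 4 8 11 9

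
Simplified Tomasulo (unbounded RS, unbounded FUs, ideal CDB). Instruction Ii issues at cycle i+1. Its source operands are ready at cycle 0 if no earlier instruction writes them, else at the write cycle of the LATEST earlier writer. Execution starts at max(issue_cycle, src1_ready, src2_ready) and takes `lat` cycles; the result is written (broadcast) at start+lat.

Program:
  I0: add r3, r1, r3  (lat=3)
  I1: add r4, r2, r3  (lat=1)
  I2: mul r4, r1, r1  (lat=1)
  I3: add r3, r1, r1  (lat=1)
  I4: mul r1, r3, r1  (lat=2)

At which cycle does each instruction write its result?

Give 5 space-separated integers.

I0 add r3: issue@1 deps=(None,None) exec_start@1 write@4
I1 add r4: issue@2 deps=(None,0) exec_start@4 write@5
I2 mul r4: issue@3 deps=(None,None) exec_start@3 write@4
I3 add r3: issue@4 deps=(None,None) exec_start@4 write@5
I4 mul r1: issue@5 deps=(3,None) exec_start@5 write@7

Answer: 4 5 4 5 7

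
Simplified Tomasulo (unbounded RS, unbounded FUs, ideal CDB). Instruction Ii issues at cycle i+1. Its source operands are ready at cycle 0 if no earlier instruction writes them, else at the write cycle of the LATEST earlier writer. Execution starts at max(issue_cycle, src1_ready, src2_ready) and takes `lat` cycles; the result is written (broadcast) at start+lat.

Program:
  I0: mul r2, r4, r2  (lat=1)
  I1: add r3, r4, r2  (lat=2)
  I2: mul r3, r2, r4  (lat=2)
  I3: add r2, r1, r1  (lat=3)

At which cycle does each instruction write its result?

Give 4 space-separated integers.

I0 mul r2: issue@1 deps=(None,None) exec_start@1 write@2
I1 add r3: issue@2 deps=(None,0) exec_start@2 write@4
I2 mul r3: issue@3 deps=(0,None) exec_start@3 write@5
I3 add r2: issue@4 deps=(None,None) exec_start@4 write@7

Answer: 2 4 5 7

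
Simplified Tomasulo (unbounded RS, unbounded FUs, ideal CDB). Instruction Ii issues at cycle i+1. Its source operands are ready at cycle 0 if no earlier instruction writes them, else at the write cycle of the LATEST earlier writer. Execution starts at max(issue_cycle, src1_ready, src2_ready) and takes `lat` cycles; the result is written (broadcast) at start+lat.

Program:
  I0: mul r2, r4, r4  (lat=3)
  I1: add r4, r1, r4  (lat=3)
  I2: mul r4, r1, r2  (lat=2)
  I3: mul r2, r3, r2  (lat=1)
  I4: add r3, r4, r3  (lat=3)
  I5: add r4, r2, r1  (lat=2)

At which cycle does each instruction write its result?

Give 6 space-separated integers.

Answer: 4 5 6 5 9 8

Derivation:
I0 mul r2: issue@1 deps=(None,None) exec_start@1 write@4
I1 add r4: issue@2 deps=(None,None) exec_start@2 write@5
I2 mul r4: issue@3 deps=(None,0) exec_start@4 write@6
I3 mul r2: issue@4 deps=(None,0) exec_start@4 write@5
I4 add r3: issue@5 deps=(2,None) exec_start@6 write@9
I5 add r4: issue@6 deps=(3,None) exec_start@6 write@8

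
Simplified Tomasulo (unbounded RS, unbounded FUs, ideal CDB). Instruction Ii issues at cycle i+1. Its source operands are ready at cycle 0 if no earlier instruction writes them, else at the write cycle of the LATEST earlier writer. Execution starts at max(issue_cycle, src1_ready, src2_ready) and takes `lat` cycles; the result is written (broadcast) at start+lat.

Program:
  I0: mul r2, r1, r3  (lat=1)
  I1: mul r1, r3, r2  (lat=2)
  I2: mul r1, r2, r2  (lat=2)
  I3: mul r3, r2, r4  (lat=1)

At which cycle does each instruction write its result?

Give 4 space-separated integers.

I0 mul r2: issue@1 deps=(None,None) exec_start@1 write@2
I1 mul r1: issue@2 deps=(None,0) exec_start@2 write@4
I2 mul r1: issue@3 deps=(0,0) exec_start@3 write@5
I3 mul r3: issue@4 deps=(0,None) exec_start@4 write@5

Answer: 2 4 5 5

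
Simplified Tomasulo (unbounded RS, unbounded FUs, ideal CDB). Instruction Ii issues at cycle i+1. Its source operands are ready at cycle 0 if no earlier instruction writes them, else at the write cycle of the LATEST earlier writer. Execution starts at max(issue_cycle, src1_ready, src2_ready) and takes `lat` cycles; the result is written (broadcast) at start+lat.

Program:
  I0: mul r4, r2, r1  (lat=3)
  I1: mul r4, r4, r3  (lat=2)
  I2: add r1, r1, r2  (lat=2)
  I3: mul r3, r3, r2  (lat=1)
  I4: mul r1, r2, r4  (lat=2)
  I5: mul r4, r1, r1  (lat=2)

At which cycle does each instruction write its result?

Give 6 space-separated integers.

Answer: 4 6 5 5 8 10

Derivation:
I0 mul r4: issue@1 deps=(None,None) exec_start@1 write@4
I1 mul r4: issue@2 deps=(0,None) exec_start@4 write@6
I2 add r1: issue@3 deps=(None,None) exec_start@3 write@5
I3 mul r3: issue@4 deps=(None,None) exec_start@4 write@5
I4 mul r1: issue@5 deps=(None,1) exec_start@6 write@8
I5 mul r4: issue@6 deps=(4,4) exec_start@8 write@10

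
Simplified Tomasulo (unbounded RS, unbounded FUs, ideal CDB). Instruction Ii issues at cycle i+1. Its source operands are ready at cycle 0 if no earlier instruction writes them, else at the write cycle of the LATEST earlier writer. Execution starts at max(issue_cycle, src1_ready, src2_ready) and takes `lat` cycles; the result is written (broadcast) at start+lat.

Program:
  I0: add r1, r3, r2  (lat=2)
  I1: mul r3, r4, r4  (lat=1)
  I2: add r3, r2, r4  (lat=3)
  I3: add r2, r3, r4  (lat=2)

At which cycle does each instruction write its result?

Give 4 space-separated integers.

Answer: 3 3 6 8

Derivation:
I0 add r1: issue@1 deps=(None,None) exec_start@1 write@3
I1 mul r3: issue@2 deps=(None,None) exec_start@2 write@3
I2 add r3: issue@3 deps=(None,None) exec_start@3 write@6
I3 add r2: issue@4 deps=(2,None) exec_start@6 write@8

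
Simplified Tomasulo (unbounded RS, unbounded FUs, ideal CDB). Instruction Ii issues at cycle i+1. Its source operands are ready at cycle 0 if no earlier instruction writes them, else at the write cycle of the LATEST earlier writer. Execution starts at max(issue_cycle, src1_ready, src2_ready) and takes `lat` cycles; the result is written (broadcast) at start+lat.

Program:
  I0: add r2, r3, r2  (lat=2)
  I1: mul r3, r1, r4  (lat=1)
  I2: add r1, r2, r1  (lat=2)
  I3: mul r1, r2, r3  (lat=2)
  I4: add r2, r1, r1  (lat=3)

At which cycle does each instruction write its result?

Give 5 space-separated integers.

Answer: 3 3 5 6 9

Derivation:
I0 add r2: issue@1 deps=(None,None) exec_start@1 write@3
I1 mul r3: issue@2 deps=(None,None) exec_start@2 write@3
I2 add r1: issue@3 deps=(0,None) exec_start@3 write@5
I3 mul r1: issue@4 deps=(0,1) exec_start@4 write@6
I4 add r2: issue@5 deps=(3,3) exec_start@6 write@9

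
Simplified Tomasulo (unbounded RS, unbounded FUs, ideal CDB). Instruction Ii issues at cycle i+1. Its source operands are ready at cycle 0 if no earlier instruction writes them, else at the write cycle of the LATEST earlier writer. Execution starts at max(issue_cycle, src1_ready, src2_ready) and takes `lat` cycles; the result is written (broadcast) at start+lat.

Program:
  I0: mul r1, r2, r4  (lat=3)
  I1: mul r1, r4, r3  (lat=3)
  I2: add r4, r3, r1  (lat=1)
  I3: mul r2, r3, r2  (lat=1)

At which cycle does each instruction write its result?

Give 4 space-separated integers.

I0 mul r1: issue@1 deps=(None,None) exec_start@1 write@4
I1 mul r1: issue@2 deps=(None,None) exec_start@2 write@5
I2 add r4: issue@3 deps=(None,1) exec_start@5 write@6
I3 mul r2: issue@4 deps=(None,None) exec_start@4 write@5

Answer: 4 5 6 5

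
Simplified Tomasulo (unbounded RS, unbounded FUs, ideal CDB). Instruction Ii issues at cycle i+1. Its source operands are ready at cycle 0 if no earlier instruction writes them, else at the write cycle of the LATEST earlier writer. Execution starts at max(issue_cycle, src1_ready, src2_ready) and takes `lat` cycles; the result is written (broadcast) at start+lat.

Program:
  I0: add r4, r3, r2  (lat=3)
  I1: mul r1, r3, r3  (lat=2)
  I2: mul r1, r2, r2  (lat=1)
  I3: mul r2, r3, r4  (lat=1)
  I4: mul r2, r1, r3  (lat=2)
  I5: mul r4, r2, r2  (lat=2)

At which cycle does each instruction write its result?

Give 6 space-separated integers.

I0 add r4: issue@1 deps=(None,None) exec_start@1 write@4
I1 mul r1: issue@2 deps=(None,None) exec_start@2 write@4
I2 mul r1: issue@3 deps=(None,None) exec_start@3 write@4
I3 mul r2: issue@4 deps=(None,0) exec_start@4 write@5
I4 mul r2: issue@5 deps=(2,None) exec_start@5 write@7
I5 mul r4: issue@6 deps=(4,4) exec_start@7 write@9

Answer: 4 4 4 5 7 9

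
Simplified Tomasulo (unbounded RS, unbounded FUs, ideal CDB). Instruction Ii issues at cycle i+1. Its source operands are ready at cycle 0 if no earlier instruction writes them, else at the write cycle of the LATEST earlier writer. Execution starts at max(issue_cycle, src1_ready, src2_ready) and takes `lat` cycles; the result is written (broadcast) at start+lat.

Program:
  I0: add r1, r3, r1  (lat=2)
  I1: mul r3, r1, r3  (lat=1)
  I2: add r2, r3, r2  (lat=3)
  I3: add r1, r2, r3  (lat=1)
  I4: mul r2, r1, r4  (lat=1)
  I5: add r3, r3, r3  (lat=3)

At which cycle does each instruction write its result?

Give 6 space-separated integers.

Answer: 3 4 7 8 9 9

Derivation:
I0 add r1: issue@1 deps=(None,None) exec_start@1 write@3
I1 mul r3: issue@2 deps=(0,None) exec_start@3 write@4
I2 add r2: issue@3 deps=(1,None) exec_start@4 write@7
I3 add r1: issue@4 deps=(2,1) exec_start@7 write@8
I4 mul r2: issue@5 deps=(3,None) exec_start@8 write@9
I5 add r3: issue@6 deps=(1,1) exec_start@6 write@9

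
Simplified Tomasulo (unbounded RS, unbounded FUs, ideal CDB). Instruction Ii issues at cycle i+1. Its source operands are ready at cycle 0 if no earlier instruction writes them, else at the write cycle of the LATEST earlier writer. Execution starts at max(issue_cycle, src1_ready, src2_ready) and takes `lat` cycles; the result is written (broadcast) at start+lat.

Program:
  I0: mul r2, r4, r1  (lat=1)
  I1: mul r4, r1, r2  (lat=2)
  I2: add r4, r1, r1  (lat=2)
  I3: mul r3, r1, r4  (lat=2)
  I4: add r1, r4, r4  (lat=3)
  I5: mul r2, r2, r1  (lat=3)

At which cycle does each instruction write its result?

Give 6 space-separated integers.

I0 mul r2: issue@1 deps=(None,None) exec_start@1 write@2
I1 mul r4: issue@2 deps=(None,0) exec_start@2 write@4
I2 add r4: issue@3 deps=(None,None) exec_start@3 write@5
I3 mul r3: issue@4 deps=(None,2) exec_start@5 write@7
I4 add r1: issue@5 deps=(2,2) exec_start@5 write@8
I5 mul r2: issue@6 deps=(0,4) exec_start@8 write@11

Answer: 2 4 5 7 8 11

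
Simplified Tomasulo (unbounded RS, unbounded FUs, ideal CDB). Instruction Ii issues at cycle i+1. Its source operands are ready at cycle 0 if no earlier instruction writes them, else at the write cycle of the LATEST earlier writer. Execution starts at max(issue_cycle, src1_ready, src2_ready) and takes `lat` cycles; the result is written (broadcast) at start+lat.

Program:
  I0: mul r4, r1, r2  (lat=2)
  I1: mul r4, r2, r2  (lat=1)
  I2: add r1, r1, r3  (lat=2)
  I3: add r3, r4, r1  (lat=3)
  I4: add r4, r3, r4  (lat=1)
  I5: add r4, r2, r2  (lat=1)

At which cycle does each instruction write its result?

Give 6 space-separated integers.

Answer: 3 3 5 8 9 7

Derivation:
I0 mul r4: issue@1 deps=(None,None) exec_start@1 write@3
I1 mul r4: issue@2 deps=(None,None) exec_start@2 write@3
I2 add r1: issue@3 deps=(None,None) exec_start@3 write@5
I3 add r3: issue@4 deps=(1,2) exec_start@5 write@8
I4 add r4: issue@5 deps=(3,1) exec_start@8 write@9
I5 add r4: issue@6 deps=(None,None) exec_start@6 write@7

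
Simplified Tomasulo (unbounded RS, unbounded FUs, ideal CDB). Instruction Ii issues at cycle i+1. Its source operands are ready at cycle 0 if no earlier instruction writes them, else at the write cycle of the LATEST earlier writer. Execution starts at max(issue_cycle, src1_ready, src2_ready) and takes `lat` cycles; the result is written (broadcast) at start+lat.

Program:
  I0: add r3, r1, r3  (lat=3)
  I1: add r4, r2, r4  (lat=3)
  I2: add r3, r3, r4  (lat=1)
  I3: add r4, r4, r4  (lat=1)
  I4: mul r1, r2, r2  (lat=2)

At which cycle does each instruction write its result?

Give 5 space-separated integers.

I0 add r3: issue@1 deps=(None,None) exec_start@1 write@4
I1 add r4: issue@2 deps=(None,None) exec_start@2 write@5
I2 add r3: issue@3 deps=(0,1) exec_start@5 write@6
I3 add r4: issue@4 deps=(1,1) exec_start@5 write@6
I4 mul r1: issue@5 deps=(None,None) exec_start@5 write@7

Answer: 4 5 6 6 7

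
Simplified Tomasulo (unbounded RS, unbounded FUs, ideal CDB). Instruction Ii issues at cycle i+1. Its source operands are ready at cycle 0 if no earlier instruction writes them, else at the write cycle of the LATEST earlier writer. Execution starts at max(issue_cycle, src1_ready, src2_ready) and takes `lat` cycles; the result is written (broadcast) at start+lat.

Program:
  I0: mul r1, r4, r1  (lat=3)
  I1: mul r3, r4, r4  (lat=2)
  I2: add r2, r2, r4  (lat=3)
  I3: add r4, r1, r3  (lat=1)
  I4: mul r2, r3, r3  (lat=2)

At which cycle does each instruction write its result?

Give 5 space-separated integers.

I0 mul r1: issue@1 deps=(None,None) exec_start@1 write@4
I1 mul r3: issue@2 deps=(None,None) exec_start@2 write@4
I2 add r2: issue@3 deps=(None,None) exec_start@3 write@6
I3 add r4: issue@4 deps=(0,1) exec_start@4 write@5
I4 mul r2: issue@5 deps=(1,1) exec_start@5 write@7

Answer: 4 4 6 5 7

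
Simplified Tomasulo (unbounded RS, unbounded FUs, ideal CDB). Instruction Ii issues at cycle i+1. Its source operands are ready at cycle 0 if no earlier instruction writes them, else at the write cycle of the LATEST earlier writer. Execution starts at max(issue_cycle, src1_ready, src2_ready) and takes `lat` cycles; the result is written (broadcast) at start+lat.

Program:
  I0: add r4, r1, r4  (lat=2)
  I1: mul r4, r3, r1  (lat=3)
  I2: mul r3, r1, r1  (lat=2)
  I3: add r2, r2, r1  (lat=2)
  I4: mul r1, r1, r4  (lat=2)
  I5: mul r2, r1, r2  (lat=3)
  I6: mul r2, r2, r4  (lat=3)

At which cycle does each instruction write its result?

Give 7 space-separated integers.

Answer: 3 5 5 6 7 10 13

Derivation:
I0 add r4: issue@1 deps=(None,None) exec_start@1 write@3
I1 mul r4: issue@2 deps=(None,None) exec_start@2 write@5
I2 mul r3: issue@3 deps=(None,None) exec_start@3 write@5
I3 add r2: issue@4 deps=(None,None) exec_start@4 write@6
I4 mul r1: issue@5 deps=(None,1) exec_start@5 write@7
I5 mul r2: issue@6 deps=(4,3) exec_start@7 write@10
I6 mul r2: issue@7 deps=(5,1) exec_start@10 write@13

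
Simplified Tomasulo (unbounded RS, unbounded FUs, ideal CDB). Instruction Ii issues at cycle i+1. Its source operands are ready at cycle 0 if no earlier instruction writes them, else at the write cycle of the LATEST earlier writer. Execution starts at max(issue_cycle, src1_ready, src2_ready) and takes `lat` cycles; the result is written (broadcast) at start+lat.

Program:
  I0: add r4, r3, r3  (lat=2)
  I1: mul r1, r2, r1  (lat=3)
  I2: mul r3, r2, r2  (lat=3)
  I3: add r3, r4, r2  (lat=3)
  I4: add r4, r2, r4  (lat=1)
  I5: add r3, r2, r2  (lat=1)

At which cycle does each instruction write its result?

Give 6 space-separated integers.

Answer: 3 5 6 7 6 7

Derivation:
I0 add r4: issue@1 deps=(None,None) exec_start@1 write@3
I1 mul r1: issue@2 deps=(None,None) exec_start@2 write@5
I2 mul r3: issue@3 deps=(None,None) exec_start@3 write@6
I3 add r3: issue@4 deps=(0,None) exec_start@4 write@7
I4 add r4: issue@5 deps=(None,0) exec_start@5 write@6
I5 add r3: issue@6 deps=(None,None) exec_start@6 write@7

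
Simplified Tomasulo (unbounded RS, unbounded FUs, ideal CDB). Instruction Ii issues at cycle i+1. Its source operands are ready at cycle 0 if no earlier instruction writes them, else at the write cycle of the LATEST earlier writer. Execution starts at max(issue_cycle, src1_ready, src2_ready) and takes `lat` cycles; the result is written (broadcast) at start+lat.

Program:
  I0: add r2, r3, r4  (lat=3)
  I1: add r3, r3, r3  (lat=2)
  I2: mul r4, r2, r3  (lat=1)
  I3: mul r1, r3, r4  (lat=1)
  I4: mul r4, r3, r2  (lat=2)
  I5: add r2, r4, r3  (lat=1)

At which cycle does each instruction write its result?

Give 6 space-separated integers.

I0 add r2: issue@1 deps=(None,None) exec_start@1 write@4
I1 add r3: issue@2 deps=(None,None) exec_start@2 write@4
I2 mul r4: issue@3 deps=(0,1) exec_start@4 write@5
I3 mul r1: issue@4 deps=(1,2) exec_start@5 write@6
I4 mul r4: issue@5 deps=(1,0) exec_start@5 write@7
I5 add r2: issue@6 deps=(4,1) exec_start@7 write@8

Answer: 4 4 5 6 7 8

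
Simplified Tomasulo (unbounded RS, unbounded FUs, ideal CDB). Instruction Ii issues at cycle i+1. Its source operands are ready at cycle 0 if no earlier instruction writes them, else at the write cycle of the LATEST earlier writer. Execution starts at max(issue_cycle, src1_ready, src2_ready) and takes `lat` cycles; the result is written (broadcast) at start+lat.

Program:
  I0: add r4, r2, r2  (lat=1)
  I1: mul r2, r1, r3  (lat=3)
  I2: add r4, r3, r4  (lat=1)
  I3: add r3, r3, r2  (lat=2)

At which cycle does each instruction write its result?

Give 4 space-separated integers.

Answer: 2 5 4 7

Derivation:
I0 add r4: issue@1 deps=(None,None) exec_start@1 write@2
I1 mul r2: issue@2 deps=(None,None) exec_start@2 write@5
I2 add r4: issue@3 deps=(None,0) exec_start@3 write@4
I3 add r3: issue@4 deps=(None,1) exec_start@5 write@7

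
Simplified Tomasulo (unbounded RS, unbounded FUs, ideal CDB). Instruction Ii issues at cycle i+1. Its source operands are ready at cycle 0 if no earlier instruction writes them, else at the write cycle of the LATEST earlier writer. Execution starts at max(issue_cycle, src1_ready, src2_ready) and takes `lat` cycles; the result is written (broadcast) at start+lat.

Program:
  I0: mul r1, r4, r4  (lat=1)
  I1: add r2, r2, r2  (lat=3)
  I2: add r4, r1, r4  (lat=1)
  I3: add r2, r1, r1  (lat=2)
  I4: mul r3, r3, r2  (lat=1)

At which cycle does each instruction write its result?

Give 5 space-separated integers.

I0 mul r1: issue@1 deps=(None,None) exec_start@1 write@2
I1 add r2: issue@2 deps=(None,None) exec_start@2 write@5
I2 add r4: issue@3 deps=(0,None) exec_start@3 write@4
I3 add r2: issue@4 deps=(0,0) exec_start@4 write@6
I4 mul r3: issue@5 deps=(None,3) exec_start@6 write@7

Answer: 2 5 4 6 7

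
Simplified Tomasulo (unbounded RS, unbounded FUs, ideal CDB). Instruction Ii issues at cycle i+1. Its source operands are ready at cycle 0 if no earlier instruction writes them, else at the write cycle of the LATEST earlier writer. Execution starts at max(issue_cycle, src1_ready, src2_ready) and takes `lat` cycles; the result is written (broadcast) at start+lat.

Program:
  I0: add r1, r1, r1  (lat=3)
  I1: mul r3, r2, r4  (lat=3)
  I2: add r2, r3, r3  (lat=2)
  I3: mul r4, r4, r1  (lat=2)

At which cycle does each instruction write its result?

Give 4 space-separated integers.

I0 add r1: issue@1 deps=(None,None) exec_start@1 write@4
I1 mul r3: issue@2 deps=(None,None) exec_start@2 write@5
I2 add r2: issue@3 deps=(1,1) exec_start@5 write@7
I3 mul r4: issue@4 deps=(None,0) exec_start@4 write@6

Answer: 4 5 7 6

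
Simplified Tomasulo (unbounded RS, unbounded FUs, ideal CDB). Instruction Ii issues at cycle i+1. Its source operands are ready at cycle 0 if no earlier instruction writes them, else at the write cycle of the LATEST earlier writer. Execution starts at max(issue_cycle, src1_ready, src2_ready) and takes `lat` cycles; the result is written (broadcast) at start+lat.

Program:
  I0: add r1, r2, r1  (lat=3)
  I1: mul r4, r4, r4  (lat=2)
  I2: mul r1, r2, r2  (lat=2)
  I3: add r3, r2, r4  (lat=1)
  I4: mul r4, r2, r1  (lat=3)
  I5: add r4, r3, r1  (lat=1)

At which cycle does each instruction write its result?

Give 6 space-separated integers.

I0 add r1: issue@1 deps=(None,None) exec_start@1 write@4
I1 mul r4: issue@2 deps=(None,None) exec_start@2 write@4
I2 mul r1: issue@3 deps=(None,None) exec_start@3 write@5
I3 add r3: issue@4 deps=(None,1) exec_start@4 write@5
I4 mul r4: issue@5 deps=(None,2) exec_start@5 write@8
I5 add r4: issue@6 deps=(3,2) exec_start@6 write@7

Answer: 4 4 5 5 8 7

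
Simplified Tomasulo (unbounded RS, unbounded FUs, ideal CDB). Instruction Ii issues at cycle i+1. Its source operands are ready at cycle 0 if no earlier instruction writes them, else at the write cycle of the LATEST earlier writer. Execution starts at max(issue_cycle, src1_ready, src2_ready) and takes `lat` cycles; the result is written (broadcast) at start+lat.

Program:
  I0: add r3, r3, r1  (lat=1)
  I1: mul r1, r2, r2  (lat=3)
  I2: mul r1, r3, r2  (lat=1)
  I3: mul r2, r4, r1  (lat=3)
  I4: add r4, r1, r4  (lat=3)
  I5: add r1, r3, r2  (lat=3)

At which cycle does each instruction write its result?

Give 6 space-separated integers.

I0 add r3: issue@1 deps=(None,None) exec_start@1 write@2
I1 mul r1: issue@2 deps=(None,None) exec_start@2 write@5
I2 mul r1: issue@3 deps=(0,None) exec_start@3 write@4
I3 mul r2: issue@4 deps=(None,2) exec_start@4 write@7
I4 add r4: issue@5 deps=(2,None) exec_start@5 write@8
I5 add r1: issue@6 deps=(0,3) exec_start@7 write@10

Answer: 2 5 4 7 8 10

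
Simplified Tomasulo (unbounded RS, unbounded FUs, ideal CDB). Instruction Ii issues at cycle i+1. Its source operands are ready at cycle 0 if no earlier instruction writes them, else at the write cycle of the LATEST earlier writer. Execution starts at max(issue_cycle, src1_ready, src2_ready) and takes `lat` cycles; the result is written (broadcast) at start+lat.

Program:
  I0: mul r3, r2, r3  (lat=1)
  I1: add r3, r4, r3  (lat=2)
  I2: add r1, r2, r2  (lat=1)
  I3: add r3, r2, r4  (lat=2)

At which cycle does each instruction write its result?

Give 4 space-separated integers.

Answer: 2 4 4 6

Derivation:
I0 mul r3: issue@1 deps=(None,None) exec_start@1 write@2
I1 add r3: issue@2 deps=(None,0) exec_start@2 write@4
I2 add r1: issue@3 deps=(None,None) exec_start@3 write@4
I3 add r3: issue@4 deps=(None,None) exec_start@4 write@6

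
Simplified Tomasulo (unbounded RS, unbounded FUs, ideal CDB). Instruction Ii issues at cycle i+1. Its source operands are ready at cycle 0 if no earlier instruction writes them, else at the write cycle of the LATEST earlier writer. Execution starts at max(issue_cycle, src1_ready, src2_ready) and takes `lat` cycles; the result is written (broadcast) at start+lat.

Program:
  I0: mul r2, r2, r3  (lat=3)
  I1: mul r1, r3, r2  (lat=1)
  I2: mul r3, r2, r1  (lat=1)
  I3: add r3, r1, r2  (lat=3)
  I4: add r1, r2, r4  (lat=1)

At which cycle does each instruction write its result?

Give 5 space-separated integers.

Answer: 4 5 6 8 6

Derivation:
I0 mul r2: issue@1 deps=(None,None) exec_start@1 write@4
I1 mul r1: issue@2 deps=(None,0) exec_start@4 write@5
I2 mul r3: issue@3 deps=(0,1) exec_start@5 write@6
I3 add r3: issue@4 deps=(1,0) exec_start@5 write@8
I4 add r1: issue@5 deps=(0,None) exec_start@5 write@6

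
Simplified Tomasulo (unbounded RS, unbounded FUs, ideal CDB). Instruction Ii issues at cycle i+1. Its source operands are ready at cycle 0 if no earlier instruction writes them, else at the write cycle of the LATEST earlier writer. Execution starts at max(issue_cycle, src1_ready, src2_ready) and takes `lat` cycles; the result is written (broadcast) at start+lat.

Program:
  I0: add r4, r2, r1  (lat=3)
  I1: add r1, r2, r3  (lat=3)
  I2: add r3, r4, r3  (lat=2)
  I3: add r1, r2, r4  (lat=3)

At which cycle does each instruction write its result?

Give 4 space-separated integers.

Answer: 4 5 6 7

Derivation:
I0 add r4: issue@1 deps=(None,None) exec_start@1 write@4
I1 add r1: issue@2 deps=(None,None) exec_start@2 write@5
I2 add r3: issue@3 deps=(0,None) exec_start@4 write@6
I3 add r1: issue@4 deps=(None,0) exec_start@4 write@7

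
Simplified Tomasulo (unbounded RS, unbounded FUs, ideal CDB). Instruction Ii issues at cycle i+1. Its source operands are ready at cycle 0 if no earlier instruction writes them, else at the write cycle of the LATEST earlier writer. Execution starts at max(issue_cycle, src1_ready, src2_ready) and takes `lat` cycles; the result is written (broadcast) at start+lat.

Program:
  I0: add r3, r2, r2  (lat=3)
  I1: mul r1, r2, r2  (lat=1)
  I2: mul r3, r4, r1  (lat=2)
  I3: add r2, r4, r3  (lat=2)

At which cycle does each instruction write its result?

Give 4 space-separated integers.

I0 add r3: issue@1 deps=(None,None) exec_start@1 write@4
I1 mul r1: issue@2 deps=(None,None) exec_start@2 write@3
I2 mul r3: issue@3 deps=(None,1) exec_start@3 write@5
I3 add r2: issue@4 deps=(None,2) exec_start@5 write@7

Answer: 4 3 5 7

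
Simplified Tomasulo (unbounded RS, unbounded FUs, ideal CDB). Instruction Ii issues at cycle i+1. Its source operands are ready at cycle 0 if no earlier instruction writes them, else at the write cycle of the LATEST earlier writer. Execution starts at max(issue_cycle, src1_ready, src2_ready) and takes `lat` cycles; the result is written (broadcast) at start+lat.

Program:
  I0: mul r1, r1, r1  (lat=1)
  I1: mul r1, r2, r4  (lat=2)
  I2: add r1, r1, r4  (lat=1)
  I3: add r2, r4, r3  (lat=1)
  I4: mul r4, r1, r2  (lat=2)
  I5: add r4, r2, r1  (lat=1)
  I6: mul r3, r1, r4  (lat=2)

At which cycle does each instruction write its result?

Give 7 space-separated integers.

I0 mul r1: issue@1 deps=(None,None) exec_start@1 write@2
I1 mul r1: issue@2 deps=(None,None) exec_start@2 write@4
I2 add r1: issue@3 deps=(1,None) exec_start@4 write@5
I3 add r2: issue@4 deps=(None,None) exec_start@4 write@5
I4 mul r4: issue@5 deps=(2,3) exec_start@5 write@7
I5 add r4: issue@6 deps=(3,2) exec_start@6 write@7
I6 mul r3: issue@7 deps=(2,5) exec_start@7 write@9

Answer: 2 4 5 5 7 7 9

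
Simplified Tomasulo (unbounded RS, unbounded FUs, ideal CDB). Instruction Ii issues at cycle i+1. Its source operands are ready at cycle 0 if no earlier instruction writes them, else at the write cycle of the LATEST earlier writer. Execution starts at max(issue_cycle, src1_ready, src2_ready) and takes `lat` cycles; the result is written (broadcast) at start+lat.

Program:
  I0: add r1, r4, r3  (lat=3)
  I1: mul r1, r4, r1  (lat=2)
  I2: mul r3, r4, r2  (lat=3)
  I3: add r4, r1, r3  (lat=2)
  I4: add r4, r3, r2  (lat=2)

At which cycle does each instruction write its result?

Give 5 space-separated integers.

Answer: 4 6 6 8 8

Derivation:
I0 add r1: issue@1 deps=(None,None) exec_start@1 write@4
I1 mul r1: issue@2 deps=(None,0) exec_start@4 write@6
I2 mul r3: issue@3 deps=(None,None) exec_start@3 write@6
I3 add r4: issue@4 deps=(1,2) exec_start@6 write@8
I4 add r4: issue@5 deps=(2,None) exec_start@6 write@8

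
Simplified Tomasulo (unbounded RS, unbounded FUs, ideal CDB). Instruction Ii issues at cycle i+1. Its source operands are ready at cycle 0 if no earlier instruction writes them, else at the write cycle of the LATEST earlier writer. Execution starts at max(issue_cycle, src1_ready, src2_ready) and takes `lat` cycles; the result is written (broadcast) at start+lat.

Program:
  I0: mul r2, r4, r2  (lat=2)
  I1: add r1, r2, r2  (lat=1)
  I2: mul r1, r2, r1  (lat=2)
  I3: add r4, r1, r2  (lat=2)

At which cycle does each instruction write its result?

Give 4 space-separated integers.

Answer: 3 4 6 8

Derivation:
I0 mul r2: issue@1 deps=(None,None) exec_start@1 write@3
I1 add r1: issue@2 deps=(0,0) exec_start@3 write@4
I2 mul r1: issue@3 deps=(0,1) exec_start@4 write@6
I3 add r4: issue@4 deps=(2,0) exec_start@6 write@8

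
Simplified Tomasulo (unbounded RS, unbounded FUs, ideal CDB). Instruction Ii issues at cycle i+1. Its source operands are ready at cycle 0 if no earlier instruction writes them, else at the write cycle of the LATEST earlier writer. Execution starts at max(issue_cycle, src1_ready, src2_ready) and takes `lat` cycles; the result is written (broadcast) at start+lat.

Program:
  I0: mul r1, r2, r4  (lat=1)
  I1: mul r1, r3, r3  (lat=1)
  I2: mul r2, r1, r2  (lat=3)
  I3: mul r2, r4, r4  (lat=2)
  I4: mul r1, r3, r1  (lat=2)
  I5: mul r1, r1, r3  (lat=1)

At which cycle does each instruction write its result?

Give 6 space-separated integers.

Answer: 2 3 6 6 7 8

Derivation:
I0 mul r1: issue@1 deps=(None,None) exec_start@1 write@2
I1 mul r1: issue@2 deps=(None,None) exec_start@2 write@3
I2 mul r2: issue@3 deps=(1,None) exec_start@3 write@6
I3 mul r2: issue@4 deps=(None,None) exec_start@4 write@6
I4 mul r1: issue@5 deps=(None,1) exec_start@5 write@7
I5 mul r1: issue@6 deps=(4,None) exec_start@7 write@8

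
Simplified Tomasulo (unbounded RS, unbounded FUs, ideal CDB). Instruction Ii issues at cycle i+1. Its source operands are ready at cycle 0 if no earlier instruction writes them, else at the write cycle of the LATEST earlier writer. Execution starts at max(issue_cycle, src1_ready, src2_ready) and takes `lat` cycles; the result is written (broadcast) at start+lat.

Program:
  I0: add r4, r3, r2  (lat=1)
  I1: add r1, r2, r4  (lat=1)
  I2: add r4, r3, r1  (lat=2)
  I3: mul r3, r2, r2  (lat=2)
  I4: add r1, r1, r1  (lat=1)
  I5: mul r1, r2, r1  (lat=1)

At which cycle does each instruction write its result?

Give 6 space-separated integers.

I0 add r4: issue@1 deps=(None,None) exec_start@1 write@2
I1 add r1: issue@2 deps=(None,0) exec_start@2 write@3
I2 add r4: issue@3 deps=(None,1) exec_start@3 write@5
I3 mul r3: issue@4 deps=(None,None) exec_start@4 write@6
I4 add r1: issue@5 deps=(1,1) exec_start@5 write@6
I5 mul r1: issue@6 deps=(None,4) exec_start@6 write@7

Answer: 2 3 5 6 6 7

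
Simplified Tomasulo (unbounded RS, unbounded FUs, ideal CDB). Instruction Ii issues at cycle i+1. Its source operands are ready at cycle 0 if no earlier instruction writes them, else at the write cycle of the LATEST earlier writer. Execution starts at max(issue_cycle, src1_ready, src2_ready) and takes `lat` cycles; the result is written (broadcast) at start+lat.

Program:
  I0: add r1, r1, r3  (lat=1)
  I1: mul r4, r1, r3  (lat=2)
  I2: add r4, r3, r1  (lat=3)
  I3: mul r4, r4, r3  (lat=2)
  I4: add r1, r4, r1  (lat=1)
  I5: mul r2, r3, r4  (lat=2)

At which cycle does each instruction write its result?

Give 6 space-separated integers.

Answer: 2 4 6 8 9 10

Derivation:
I0 add r1: issue@1 deps=(None,None) exec_start@1 write@2
I1 mul r4: issue@2 deps=(0,None) exec_start@2 write@4
I2 add r4: issue@3 deps=(None,0) exec_start@3 write@6
I3 mul r4: issue@4 deps=(2,None) exec_start@6 write@8
I4 add r1: issue@5 deps=(3,0) exec_start@8 write@9
I5 mul r2: issue@6 deps=(None,3) exec_start@8 write@10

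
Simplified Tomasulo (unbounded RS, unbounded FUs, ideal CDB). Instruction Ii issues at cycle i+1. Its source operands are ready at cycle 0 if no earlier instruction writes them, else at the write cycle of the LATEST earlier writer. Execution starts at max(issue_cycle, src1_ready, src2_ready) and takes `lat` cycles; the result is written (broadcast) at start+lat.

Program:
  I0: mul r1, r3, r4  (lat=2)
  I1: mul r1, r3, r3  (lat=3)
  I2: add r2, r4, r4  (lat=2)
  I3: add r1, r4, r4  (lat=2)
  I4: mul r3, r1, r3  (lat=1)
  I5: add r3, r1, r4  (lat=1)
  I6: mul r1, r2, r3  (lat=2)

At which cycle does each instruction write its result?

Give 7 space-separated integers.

Answer: 3 5 5 6 7 7 9

Derivation:
I0 mul r1: issue@1 deps=(None,None) exec_start@1 write@3
I1 mul r1: issue@2 deps=(None,None) exec_start@2 write@5
I2 add r2: issue@3 deps=(None,None) exec_start@3 write@5
I3 add r1: issue@4 deps=(None,None) exec_start@4 write@6
I4 mul r3: issue@5 deps=(3,None) exec_start@6 write@7
I5 add r3: issue@6 deps=(3,None) exec_start@6 write@7
I6 mul r1: issue@7 deps=(2,5) exec_start@7 write@9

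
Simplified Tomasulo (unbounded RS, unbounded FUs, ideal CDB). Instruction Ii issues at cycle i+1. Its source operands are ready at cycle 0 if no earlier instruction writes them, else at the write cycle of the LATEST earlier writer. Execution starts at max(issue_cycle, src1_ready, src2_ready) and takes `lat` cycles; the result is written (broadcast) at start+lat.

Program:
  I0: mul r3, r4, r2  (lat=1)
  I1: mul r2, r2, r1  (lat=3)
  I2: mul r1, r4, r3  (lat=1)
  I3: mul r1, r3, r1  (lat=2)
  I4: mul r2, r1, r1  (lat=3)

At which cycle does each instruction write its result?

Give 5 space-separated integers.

I0 mul r3: issue@1 deps=(None,None) exec_start@1 write@2
I1 mul r2: issue@2 deps=(None,None) exec_start@2 write@5
I2 mul r1: issue@3 deps=(None,0) exec_start@3 write@4
I3 mul r1: issue@4 deps=(0,2) exec_start@4 write@6
I4 mul r2: issue@5 deps=(3,3) exec_start@6 write@9

Answer: 2 5 4 6 9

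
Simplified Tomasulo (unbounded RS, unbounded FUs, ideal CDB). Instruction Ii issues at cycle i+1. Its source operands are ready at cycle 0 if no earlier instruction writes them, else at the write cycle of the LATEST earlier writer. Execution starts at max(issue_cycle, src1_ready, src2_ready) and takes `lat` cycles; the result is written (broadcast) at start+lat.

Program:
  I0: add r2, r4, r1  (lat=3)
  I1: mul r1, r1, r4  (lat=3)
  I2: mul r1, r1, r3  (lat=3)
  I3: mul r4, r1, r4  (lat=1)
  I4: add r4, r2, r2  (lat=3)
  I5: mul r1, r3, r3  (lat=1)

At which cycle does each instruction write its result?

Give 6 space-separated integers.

I0 add r2: issue@1 deps=(None,None) exec_start@1 write@4
I1 mul r1: issue@2 deps=(None,None) exec_start@2 write@5
I2 mul r1: issue@3 deps=(1,None) exec_start@5 write@8
I3 mul r4: issue@4 deps=(2,None) exec_start@8 write@9
I4 add r4: issue@5 deps=(0,0) exec_start@5 write@8
I5 mul r1: issue@6 deps=(None,None) exec_start@6 write@7

Answer: 4 5 8 9 8 7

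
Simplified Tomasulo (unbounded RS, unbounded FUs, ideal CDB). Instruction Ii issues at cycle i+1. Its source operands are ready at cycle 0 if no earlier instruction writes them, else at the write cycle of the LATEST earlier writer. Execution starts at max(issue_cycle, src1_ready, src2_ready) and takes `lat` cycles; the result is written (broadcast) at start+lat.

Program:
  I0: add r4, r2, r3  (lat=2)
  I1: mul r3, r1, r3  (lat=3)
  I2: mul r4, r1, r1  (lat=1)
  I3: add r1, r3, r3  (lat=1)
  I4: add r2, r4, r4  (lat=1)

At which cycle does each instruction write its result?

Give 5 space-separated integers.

Answer: 3 5 4 6 6

Derivation:
I0 add r4: issue@1 deps=(None,None) exec_start@1 write@3
I1 mul r3: issue@2 deps=(None,None) exec_start@2 write@5
I2 mul r4: issue@3 deps=(None,None) exec_start@3 write@4
I3 add r1: issue@4 deps=(1,1) exec_start@5 write@6
I4 add r2: issue@5 deps=(2,2) exec_start@5 write@6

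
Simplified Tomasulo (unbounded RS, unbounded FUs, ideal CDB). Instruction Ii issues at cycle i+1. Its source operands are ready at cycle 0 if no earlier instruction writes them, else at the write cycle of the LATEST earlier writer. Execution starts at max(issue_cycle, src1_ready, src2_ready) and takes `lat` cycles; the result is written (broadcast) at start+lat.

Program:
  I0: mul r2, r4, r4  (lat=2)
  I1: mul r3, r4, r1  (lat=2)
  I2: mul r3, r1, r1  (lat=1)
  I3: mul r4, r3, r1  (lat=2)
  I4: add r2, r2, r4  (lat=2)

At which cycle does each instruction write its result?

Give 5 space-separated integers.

I0 mul r2: issue@1 deps=(None,None) exec_start@1 write@3
I1 mul r3: issue@2 deps=(None,None) exec_start@2 write@4
I2 mul r3: issue@3 deps=(None,None) exec_start@3 write@4
I3 mul r4: issue@4 deps=(2,None) exec_start@4 write@6
I4 add r2: issue@5 deps=(0,3) exec_start@6 write@8

Answer: 3 4 4 6 8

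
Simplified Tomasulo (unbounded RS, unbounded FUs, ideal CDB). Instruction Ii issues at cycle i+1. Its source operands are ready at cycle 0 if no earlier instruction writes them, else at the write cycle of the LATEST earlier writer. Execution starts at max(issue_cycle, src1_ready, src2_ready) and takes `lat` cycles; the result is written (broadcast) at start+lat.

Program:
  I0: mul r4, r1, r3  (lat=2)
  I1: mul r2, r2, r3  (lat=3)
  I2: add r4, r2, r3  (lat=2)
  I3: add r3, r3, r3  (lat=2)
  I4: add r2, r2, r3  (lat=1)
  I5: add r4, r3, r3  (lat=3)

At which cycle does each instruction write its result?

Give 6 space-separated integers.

Answer: 3 5 7 6 7 9

Derivation:
I0 mul r4: issue@1 deps=(None,None) exec_start@1 write@3
I1 mul r2: issue@2 deps=(None,None) exec_start@2 write@5
I2 add r4: issue@3 deps=(1,None) exec_start@5 write@7
I3 add r3: issue@4 deps=(None,None) exec_start@4 write@6
I4 add r2: issue@5 deps=(1,3) exec_start@6 write@7
I5 add r4: issue@6 deps=(3,3) exec_start@6 write@9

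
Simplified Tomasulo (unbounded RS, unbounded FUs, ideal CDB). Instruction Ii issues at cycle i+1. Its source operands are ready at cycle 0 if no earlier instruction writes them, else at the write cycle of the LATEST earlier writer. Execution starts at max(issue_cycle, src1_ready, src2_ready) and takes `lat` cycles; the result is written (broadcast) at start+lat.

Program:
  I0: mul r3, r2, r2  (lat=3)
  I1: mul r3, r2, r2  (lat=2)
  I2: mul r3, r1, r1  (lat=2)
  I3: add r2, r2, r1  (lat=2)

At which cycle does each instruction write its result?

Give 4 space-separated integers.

Answer: 4 4 5 6

Derivation:
I0 mul r3: issue@1 deps=(None,None) exec_start@1 write@4
I1 mul r3: issue@2 deps=(None,None) exec_start@2 write@4
I2 mul r3: issue@3 deps=(None,None) exec_start@3 write@5
I3 add r2: issue@4 deps=(None,None) exec_start@4 write@6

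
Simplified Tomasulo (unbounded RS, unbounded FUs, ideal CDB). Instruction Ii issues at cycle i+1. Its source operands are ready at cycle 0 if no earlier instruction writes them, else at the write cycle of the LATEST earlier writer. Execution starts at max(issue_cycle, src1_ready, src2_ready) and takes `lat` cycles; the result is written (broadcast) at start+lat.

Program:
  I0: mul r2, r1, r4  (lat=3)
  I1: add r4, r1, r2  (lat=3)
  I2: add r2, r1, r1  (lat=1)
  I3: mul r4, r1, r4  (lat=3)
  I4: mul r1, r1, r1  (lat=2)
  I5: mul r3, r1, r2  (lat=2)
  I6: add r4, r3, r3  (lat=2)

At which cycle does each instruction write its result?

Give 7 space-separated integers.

I0 mul r2: issue@1 deps=(None,None) exec_start@1 write@4
I1 add r4: issue@2 deps=(None,0) exec_start@4 write@7
I2 add r2: issue@3 deps=(None,None) exec_start@3 write@4
I3 mul r4: issue@4 deps=(None,1) exec_start@7 write@10
I4 mul r1: issue@5 deps=(None,None) exec_start@5 write@7
I5 mul r3: issue@6 deps=(4,2) exec_start@7 write@9
I6 add r4: issue@7 deps=(5,5) exec_start@9 write@11

Answer: 4 7 4 10 7 9 11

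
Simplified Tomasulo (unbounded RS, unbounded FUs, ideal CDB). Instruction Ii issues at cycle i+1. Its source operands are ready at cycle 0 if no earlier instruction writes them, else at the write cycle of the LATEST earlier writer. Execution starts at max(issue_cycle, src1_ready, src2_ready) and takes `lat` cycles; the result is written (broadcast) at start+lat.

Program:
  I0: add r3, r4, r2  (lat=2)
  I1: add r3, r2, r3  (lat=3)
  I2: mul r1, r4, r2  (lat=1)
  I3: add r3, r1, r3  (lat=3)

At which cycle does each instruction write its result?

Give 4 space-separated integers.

I0 add r3: issue@1 deps=(None,None) exec_start@1 write@3
I1 add r3: issue@2 deps=(None,0) exec_start@3 write@6
I2 mul r1: issue@3 deps=(None,None) exec_start@3 write@4
I3 add r3: issue@4 deps=(2,1) exec_start@6 write@9

Answer: 3 6 4 9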